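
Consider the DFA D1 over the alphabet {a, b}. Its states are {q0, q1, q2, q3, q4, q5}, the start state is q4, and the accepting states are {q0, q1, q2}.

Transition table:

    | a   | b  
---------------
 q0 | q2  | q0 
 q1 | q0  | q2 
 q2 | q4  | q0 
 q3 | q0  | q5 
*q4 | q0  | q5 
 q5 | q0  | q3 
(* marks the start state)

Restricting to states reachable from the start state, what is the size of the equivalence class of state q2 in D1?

States {q1} cannot be reached from the start state, so discard them.
P0 = {q0,q2} | {q3,q4,q5}.
On input a, block {q0,q2} splits into {q0} and {q2}.
The partition is now stable with 3 blocks: {q0} | {q3,q4,q5} | {q2}.
State q2 belongs to the block {q2}, which has 1 states.

1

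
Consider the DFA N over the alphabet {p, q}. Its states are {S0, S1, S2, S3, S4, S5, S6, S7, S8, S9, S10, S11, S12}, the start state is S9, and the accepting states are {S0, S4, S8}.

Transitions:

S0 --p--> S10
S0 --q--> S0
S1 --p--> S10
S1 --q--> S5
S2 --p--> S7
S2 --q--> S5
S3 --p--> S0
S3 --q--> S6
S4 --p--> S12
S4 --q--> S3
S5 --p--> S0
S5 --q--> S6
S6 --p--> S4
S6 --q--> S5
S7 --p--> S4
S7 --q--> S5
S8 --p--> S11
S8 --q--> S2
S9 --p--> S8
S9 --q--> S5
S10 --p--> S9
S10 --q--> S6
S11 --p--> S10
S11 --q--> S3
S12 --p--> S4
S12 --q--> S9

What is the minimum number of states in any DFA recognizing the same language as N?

10

First remove the unreachable states {S1}; 12 states remain.
Start with accepting vs non-accepting: {S0,S4,S8} | {S2,S3,S5,S6,S7,S9,S10,S11,S12}.
Split {S0,S4,S8} by δ(·,q) → {S4,S8} and {S0}.
Refine {S2,S3,S5,S6,S7,S9,S10,S11,S12} on symbol p: members go to different blocks, giving {S6,S7,S9,S12} and {S2,S10,S11} and {S3,S5}.
On input p, block {S4,S8} splits into {S4} and {S8}.
Split {S6,S7,S9,S12} by δ(·,p) → {S6,S7,S12} and {S9}.
Split {S6,S7,S12} by δ(·,q) → {S6,S7} and {S12}.
On input p, block {S2,S10,S11} splits into {S2} and {S10} and {S11}.
The partition is now stable with 10 blocks: {S4} | {S6,S7} | {S0} | {S2} | {S3,S5} | {S8} | {S9} | {S12} | {S10} | {S11}.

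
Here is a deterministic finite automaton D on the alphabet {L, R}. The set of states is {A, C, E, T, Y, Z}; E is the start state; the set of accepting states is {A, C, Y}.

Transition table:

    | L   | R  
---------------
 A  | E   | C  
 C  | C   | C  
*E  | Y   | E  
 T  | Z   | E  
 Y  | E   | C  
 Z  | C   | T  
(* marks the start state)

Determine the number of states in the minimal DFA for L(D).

3

States {A,T,Z} cannot be reached from the start state, so discard them.
Initial partition by acceptance: {C,Y} | {E}.
Refine {C,Y} on symbol L: members go to different blocks, giving {C} and {Y}.
Stable partition: {C} | {E} | {Y} — 3 equivalence classes.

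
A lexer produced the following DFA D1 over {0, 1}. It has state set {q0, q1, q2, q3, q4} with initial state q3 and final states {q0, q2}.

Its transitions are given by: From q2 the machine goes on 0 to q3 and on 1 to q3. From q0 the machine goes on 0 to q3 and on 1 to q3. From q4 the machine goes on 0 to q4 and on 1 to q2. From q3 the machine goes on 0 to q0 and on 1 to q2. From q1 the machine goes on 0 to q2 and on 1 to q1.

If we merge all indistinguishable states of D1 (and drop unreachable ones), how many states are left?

First remove the unreachable states {q1,q4}; 3 states remain.
P0 = {q0,q2} | {q3}.
No further refinement is possible. Final partition (2 blocks): {q0,q2} | {q3}.

2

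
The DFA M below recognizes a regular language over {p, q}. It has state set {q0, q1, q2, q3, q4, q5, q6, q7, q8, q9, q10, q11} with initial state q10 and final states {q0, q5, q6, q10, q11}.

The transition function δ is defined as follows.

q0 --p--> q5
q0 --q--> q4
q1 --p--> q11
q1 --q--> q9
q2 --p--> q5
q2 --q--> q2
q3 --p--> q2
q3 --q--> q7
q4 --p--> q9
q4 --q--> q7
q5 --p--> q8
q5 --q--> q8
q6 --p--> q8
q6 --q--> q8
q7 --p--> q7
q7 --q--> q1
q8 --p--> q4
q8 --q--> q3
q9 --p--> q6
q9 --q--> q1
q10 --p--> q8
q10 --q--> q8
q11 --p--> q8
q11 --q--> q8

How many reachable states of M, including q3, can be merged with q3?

First remove the unreachable states {q0}; 11 states remain.
P0 = {q5,q6,q10,q11} | {q1,q2,q3,q4,q7,q8,q9}.
On input p, block {q1,q2,q3,q4,q7,q8,q9} splits into {q3,q4,q7,q8} and {q1,q2,q9}.
Refine {q3,q4,q7,q8} on symbol p: members go to different blocks, giving {q3,q4} and {q7,q8}.
Split {q7,q8} by δ(·,p) → {q7} and {q8}.
Stable partition: {q5,q6,q10,q11} | {q3,q4} | {q1,q2,q9} | {q7} | {q8} — 5 equivalence classes.
State q3 belongs to the block {q3,q4}, which has 2 states.

2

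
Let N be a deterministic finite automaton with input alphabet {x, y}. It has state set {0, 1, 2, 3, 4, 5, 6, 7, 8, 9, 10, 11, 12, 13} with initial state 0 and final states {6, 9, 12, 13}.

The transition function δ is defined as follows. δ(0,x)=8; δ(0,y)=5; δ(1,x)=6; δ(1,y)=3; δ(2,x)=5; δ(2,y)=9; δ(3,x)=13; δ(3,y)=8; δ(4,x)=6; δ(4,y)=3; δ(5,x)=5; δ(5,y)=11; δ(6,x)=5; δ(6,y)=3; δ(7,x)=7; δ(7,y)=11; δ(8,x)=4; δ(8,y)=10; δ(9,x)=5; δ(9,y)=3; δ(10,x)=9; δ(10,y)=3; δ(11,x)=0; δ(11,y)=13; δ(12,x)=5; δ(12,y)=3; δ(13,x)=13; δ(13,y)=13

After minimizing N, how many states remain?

8

Reachable states from the start: {0,3,4,5,6,8,9,10,11,13}. Unreachable: {1,2,7,12} — drop them.
Initial partition by acceptance: {6,9,13} | {0,3,4,5,8,10,11}.
Split {6,9,13} by δ(·,x) → {6,9} and {13}.
On input x, block {0,3,4,5,8,10,11} splits into {0,5,8,11} and {4,10} and {3}.
On input x, block {0,5,8,11} splits into {0,5,11} and {8}.
Refine {0,5,11} on symbol x: members go to different blocks, giving {5,11} and {0}.
Split {5,11} by δ(·,x) → {5} and {11}.
The partition is now stable with 8 blocks: {6,9} | {5} | {13} | {4,10} | {3} | {8} | {0} | {11}.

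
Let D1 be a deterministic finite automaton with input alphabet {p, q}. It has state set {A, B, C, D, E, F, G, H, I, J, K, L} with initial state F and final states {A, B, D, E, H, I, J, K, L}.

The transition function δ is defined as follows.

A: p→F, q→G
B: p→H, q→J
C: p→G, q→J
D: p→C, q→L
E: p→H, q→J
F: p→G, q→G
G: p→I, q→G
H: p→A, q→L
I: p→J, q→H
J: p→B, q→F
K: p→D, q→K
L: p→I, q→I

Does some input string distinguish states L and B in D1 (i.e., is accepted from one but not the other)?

States {C,D,E,K} cannot be reached from the start state, so discard them.
Start with accepting vs non-accepting: {A,B,H,I,J,L} | {F,G}.
Split {A,B,H,I,J,L} by δ(·,p) → {B,H,I,J,L} and {A}.
Refine {B,H,I,J,L} on symbol p: members go to different blocks, giving {B,I,J,L} and {H}.
Refine {B,I,J,L} on symbol p: members go to different blocks, giving {I,J,L} and {B}.
Refine {I,J,L} on symbol p: members go to different blocks, giving {I,L} and {J}.
On input p, block {I,L} splits into {I} and {L}.
Split {F,G} by δ(·,p) → {F} and {G}.
Stable partition: {I} | {F} | {A} | {H} | {B} | {J} | {L} | {G} — 8 equivalence classes.
L and B end up in different blocks, so they are distinguishable. For instance, the string 'qq' is accepted from only L.

Yes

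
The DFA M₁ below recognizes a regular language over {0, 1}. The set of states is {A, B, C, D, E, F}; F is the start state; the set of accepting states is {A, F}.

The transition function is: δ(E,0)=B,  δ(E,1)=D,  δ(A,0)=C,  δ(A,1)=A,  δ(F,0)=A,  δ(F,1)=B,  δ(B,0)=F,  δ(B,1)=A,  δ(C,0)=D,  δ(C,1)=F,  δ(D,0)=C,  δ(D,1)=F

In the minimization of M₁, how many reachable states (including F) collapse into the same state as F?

Reachable states from the start: {A,B,C,D,F}. Unreachable: {E} — drop them.
Initial partition by acceptance: {A,F} | {B,C,D}.
Split {A,F} by δ(·,0) → {A} and {F}.
Refine {B,C,D} on symbol 0: members go to different blocks, giving {C,D} and {B}.
No further refinement is possible. Final partition (4 blocks): {A} | {C,D} | {F} | {B}.
The equivalence class containing F is {F}, of size 1.

1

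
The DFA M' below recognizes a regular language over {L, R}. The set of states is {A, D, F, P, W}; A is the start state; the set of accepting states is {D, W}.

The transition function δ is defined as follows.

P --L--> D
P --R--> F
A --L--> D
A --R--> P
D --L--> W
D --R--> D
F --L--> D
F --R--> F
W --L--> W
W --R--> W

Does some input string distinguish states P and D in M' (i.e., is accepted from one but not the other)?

Yes

All states are reachable from the start state.
Initial partition by acceptance: {D,W} | {A,F,P}.
Stable partition: {D,W} | {A,F,P} — 2 equivalence classes.
P and D end up in different blocks, so they are distinguishable. For instance, the string 'ε' is accepted from only D.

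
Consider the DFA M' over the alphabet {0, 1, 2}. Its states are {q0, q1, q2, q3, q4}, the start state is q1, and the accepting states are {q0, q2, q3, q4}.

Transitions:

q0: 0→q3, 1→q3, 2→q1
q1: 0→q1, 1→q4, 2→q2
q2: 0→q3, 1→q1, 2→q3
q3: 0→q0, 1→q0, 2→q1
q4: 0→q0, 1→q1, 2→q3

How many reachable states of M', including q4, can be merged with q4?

P0 = {q0,q2,q3,q4} | {q1}.
Refine {q0,q2,q3,q4} on symbol 1: members go to different blocks, giving {q0,q3} and {q2,q4}.
Stable partition: {q0,q3} | {q1} | {q2,q4} — 3 equivalence classes.
State q4 belongs to the block {q2,q4}, which has 2 states.

2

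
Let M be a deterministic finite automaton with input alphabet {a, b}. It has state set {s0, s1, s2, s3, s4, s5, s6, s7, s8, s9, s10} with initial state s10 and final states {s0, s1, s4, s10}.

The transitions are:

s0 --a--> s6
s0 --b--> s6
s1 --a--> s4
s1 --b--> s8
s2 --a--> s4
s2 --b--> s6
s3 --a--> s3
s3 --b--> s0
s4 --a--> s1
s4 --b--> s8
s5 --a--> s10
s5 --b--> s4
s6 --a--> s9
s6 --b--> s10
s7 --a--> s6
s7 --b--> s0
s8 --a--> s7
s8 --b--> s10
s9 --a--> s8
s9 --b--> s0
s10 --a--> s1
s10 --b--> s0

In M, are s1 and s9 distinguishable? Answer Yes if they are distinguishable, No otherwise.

States {s2,s3,s5} cannot be reached from the start state, so discard them.
P0 = {s0,s1,s4,s10} | {s6,s7,s8,s9}.
Split {s0,s1,s4,s10} by δ(·,a) → {s1,s4,s10} and {s0}.
Split {s1,s4,s10} by δ(·,b) → {s1,s4} and {s10}.
On input b, block {s6,s7,s8,s9} splits into {s6,s8} and {s7,s9}.
Stable partition: {s1,s4} | {s6,s8} | {s0} | {s10} | {s7,s9} — 5 equivalence classes.
s1 and s9 end up in different blocks, so they are distinguishable. For instance, the string 'ε' is accepted from only s1.

Yes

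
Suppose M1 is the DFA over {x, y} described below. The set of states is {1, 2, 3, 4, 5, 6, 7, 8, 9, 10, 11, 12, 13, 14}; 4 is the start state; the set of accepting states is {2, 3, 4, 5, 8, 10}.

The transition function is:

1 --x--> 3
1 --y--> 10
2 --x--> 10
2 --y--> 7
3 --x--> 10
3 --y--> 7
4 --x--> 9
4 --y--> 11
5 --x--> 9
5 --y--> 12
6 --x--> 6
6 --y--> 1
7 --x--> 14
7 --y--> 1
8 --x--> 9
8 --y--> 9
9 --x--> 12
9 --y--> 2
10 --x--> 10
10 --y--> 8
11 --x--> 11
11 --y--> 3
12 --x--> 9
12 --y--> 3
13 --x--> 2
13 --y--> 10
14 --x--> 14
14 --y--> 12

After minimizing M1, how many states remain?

States {5,6,13} cannot be reached from the start state, so discard them.
Start with accepting vs non-accepting: {2,3,4,8,10} | {1,7,9,11,12,14}.
Refine {2,3,4,8,10} on symbol x: members go to different blocks, giving {2,3,10} and {4,8}.
Split {2,3,10} by δ(·,y) → {2,3} and {10}.
Split {1,7,9,11,12,14} by δ(·,x) → {7,9,11,12,14} and {1}.
Split {7,9,11,12,14} by δ(·,y) → {9,11,12} and {7} and {14}.
No further refinement is possible. Final partition (7 blocks): {2,3} | {9,11,12} | {4,8} | {10} | {1} | {7} | {14}.

7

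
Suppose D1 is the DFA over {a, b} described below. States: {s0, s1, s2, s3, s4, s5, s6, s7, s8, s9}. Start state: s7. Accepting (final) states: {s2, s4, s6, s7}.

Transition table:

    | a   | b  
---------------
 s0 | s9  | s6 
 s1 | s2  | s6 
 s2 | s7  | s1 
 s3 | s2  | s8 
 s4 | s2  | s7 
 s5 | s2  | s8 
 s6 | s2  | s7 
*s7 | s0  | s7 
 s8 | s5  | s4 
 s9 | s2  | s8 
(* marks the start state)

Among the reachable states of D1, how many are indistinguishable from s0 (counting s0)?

2

First remove the unreachable states {s3}; 9 states remain.
Initial partition by acceptance: {s2,s4,s6,s7} | {s0,s1,s5,s8,s9}.
Split {s2,s4,s6,s7} by δ(·,a) → {s2,s4,s6} and {s7}.
Refine {s2,s4,s6} on symbol a: members go to different blocks, giving {s4,s6} and {s2}.
Refine {s0,s1,s5,s8,s9} on symbol a: members go to different blocks, giving {s1,s5,s9} and {s0,s8}.
Refine {s1,s5,s9} on symbol b: members go to different blocks, giving {s5,s9} and {s1}.
The partition is now stable with 6 blocks: {s4,s6} | {s5,s9} | {s7} | {s2} | {s0,s8} | {s1}.
The equivalence class containing s0 is {s0,s8}, of size 2.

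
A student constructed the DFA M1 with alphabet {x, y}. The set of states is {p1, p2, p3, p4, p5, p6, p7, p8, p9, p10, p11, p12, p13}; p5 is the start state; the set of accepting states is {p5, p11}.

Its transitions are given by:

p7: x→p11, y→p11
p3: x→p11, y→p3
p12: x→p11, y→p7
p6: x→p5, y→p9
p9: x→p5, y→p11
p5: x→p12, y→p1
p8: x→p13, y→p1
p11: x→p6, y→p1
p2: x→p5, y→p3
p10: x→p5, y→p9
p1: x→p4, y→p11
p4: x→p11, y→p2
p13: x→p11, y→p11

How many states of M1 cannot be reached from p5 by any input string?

3

No path from p5 leads to p8, p10, p13; the other 10 states are all reachable.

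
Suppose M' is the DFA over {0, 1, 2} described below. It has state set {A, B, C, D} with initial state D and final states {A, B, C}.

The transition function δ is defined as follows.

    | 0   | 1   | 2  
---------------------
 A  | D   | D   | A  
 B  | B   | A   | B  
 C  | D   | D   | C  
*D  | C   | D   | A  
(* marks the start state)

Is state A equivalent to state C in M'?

States {B} cannot be reached from the start state, so discard them.
Start with accepting vs non-accepting: {A,C} | {D}.
Stable partition: {A,C} | {D} — 2 equivalence classes.
A and C lie in the same block of the stable partition, so they are equivalent — no string distinguishes them.

Yes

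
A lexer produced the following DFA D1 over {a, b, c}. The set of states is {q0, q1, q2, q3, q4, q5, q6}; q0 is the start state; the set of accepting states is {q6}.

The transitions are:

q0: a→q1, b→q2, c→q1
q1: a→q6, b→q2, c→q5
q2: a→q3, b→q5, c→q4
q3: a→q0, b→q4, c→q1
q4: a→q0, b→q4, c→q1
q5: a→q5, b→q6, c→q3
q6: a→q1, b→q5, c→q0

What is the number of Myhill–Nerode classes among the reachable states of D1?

6

Start with accepting vs non-accepting: {q6} | {q0,q1,q2,q3,q4,q5}.
Refine {q0,q1,q2,q3,q4,q5} on symbol a: members go to different blocks, giving {q0,q2,q3,q4,q5} and {q1}.
Split {q0,q2,q3,q4,q5} by δ(·,a) → {q2,q3,q4,q5} and {q0}.
Split {q2,q3,q4,q5} by δ(·,a) → {q2,q5} and {q3,q4}.
On input a, block {q2,q5} splits into {q2} and {q5}.
No further refinement is possible. Final partition (6 blocks): {q6} | {q2} | {q1} | {q0} | {q3,q4} | {q5}.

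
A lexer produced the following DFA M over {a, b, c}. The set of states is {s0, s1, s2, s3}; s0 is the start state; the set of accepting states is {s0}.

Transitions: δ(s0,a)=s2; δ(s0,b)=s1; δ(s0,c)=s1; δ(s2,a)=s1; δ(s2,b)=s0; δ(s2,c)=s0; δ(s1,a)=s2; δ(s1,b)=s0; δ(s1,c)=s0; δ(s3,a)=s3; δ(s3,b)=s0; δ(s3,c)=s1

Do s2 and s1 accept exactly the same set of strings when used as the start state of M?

Yes

Reachable states from the start: {s0,s1,s2}. Unreachable: {s3} — drop them.
Start with accepting vs non-accepting: {s0} | {s1,s2}.
No further refinement is possible. Final partition (2 blocks): {s0} | {s1,s2}.
s2 and s1 lie in the same block of the stable partition, so they are equivalent — no string distinguishes them.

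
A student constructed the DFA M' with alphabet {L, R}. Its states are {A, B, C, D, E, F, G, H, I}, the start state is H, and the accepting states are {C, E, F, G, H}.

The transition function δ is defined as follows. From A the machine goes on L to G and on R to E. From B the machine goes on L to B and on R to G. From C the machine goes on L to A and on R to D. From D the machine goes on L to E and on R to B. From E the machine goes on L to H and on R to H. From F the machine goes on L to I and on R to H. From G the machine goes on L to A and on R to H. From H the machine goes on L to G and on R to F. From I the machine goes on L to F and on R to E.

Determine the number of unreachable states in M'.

No path from H leads to B, C, D; the other 6 states are all reachable.

3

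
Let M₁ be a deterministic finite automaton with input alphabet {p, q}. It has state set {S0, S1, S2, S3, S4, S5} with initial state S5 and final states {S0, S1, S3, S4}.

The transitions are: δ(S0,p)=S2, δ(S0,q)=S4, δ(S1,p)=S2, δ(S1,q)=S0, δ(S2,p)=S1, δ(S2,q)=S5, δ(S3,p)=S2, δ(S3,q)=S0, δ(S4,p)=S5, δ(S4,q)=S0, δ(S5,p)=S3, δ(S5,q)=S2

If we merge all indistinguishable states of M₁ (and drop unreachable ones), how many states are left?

2

Initial partition by acceptance: {S0,S1,S3,S4} | {S2,S5}.
Stable partition: {S0,S1,S3,S4} | {S2,S5} — 2 equivalence classes.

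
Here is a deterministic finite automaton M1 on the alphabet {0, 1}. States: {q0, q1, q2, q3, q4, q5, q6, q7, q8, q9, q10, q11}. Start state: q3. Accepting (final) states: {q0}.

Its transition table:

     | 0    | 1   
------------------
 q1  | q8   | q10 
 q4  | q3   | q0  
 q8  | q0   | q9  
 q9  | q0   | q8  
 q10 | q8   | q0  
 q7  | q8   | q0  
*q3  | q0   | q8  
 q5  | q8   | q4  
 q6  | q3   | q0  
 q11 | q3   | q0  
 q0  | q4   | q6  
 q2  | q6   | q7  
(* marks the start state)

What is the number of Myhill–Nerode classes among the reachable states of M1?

First remove the unreachable states {q1,q2,q5,q7,q10,q11}; 6 states remain.
P0 = {q0} | {q3,q4,q6,q8,q9}.
On input 0, block {q3,q4,q6,q8,q9} splits into {q3,q8,q9} and {q4,q6}.
Stable partition: {q0} | {q3,q8,q9} | {q4,q6} — 3 equivalence classes.

3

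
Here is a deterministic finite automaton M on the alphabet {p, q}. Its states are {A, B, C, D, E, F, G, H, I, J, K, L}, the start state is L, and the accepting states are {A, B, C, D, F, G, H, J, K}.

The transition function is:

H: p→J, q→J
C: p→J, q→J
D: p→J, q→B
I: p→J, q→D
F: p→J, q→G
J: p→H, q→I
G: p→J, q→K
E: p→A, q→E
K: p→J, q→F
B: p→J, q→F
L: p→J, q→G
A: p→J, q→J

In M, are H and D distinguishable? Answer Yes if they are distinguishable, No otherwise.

Yes

First remove the unreachable states {A,C,E}; 9 states remain.
Initial partition by acceptance: {B,D,F,G,H,J,K} | {I,L}.
Refine {B,D,F,G,H,J,K} on symbol q: members go to different blocks, giving {B,D,F,G,H,K} and {J}.
Split {B,D,F,G,H,K} by δ(·,q) → {B,D,F,G,K} and {H}.
No further refinement is possible. Final partition (4 blocks): {B,D,F,G,K} | {I,L} | {J} | {H}.
H and D end up in different blocks, so they are distinguishable. For instance, the string 'qq' is accepted from only D.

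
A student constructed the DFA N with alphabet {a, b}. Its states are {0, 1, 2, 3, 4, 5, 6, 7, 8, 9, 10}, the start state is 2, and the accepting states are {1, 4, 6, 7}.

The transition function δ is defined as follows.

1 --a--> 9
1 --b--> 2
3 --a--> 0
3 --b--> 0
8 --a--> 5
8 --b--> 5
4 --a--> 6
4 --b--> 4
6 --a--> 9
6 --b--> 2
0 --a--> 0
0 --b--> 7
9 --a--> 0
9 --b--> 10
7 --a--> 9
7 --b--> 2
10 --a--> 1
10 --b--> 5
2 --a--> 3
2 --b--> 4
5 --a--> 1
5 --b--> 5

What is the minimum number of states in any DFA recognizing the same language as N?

7

First remove the unreachable states {8}; 10 states remain.
Initial partition by acceptance: {1,4,6,7} | {0,2,3,5,9,10}.
Refine {1,4,6,7} on symbol a: members go to different blocks, giving {1,6,7} and {4}.
Refine {0,2,3,5,9,10} on symbol a: members go to different blocks, giving {0,2,3,9} and {5,10}.
Refine {0,2,3,9} on symbol b: members go to different blocks, giving {0} and {2} and {3} and {9}.
Stable partition: {1,6,7} | {0} | {4} | {5,10} | {2} | {3} | {9} — 7 equivalence classes.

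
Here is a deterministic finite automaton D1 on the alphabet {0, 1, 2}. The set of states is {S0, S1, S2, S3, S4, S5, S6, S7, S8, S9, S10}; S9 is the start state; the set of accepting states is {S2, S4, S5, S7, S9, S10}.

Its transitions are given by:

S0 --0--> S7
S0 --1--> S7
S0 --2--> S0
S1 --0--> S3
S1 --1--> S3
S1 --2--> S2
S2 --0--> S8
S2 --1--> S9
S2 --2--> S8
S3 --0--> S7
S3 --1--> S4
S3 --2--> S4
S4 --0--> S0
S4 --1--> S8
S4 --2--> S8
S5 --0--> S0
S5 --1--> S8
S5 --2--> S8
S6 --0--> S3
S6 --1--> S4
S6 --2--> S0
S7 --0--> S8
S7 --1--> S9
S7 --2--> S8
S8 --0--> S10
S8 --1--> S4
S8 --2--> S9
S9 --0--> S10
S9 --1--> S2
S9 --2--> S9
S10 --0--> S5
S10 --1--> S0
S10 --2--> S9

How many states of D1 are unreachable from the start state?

3

BFS from S9 reaches {S0, S2, S4, S5, S7, S8, S9, S10}; the 3 state(s) S1, S3, S6 are never visited.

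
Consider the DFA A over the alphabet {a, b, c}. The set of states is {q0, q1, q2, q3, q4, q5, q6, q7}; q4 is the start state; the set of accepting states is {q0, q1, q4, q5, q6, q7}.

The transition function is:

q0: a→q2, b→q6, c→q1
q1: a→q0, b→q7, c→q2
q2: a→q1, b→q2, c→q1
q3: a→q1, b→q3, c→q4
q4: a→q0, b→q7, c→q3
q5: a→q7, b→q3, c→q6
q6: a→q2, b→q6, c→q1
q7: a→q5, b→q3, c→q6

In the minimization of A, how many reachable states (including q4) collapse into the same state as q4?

Start with accepting vs non-accepting: {q0,q1,q4,q5,q6,q7} | {q2,q3}.
Refine {q0,q1,q4,q5,q6,q7} on symbol a: members go to different blocks, giving {q1,q4,q5,q7} and {q0,q6}.
Refine {q1,q4,q5,q7} on symbol a: members go to different blocks, giving {q1,q4} and {q5,q7}.
Stable partition: {q1,q4} | {q2,q3} | {q0,q6} | {q5,q7} — 4 equivalence classes.
The equivalence class containing q4 is {q1,q4}, of size 2.

2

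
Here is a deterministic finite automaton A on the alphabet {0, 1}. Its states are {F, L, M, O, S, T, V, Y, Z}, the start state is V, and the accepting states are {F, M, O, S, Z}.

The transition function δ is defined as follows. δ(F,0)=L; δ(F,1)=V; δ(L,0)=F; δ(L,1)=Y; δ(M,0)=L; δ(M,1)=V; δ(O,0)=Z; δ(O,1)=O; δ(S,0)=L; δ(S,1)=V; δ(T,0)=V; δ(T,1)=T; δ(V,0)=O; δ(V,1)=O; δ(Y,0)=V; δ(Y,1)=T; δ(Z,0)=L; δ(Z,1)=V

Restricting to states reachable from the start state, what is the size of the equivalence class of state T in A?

2

States {M,S} cannot be reached from the start state, so discard them.
Start with accepting vs non-accepting: {F,O,Z} | {L,T,V,Y}.
Refine {F,O,Z} on symbol 0: members go to different blocks, giving {F,Z} and {O}.
On input 0, block {L,T,V,Y} splits into {T,Y} and {V} and {L}.
No further refinement is possible. Final partition (5 blocks): {F,Z} | {T,Y} | {O} | {V} | {L}.
The equivalence class containing T is {T,Y}, of size 2.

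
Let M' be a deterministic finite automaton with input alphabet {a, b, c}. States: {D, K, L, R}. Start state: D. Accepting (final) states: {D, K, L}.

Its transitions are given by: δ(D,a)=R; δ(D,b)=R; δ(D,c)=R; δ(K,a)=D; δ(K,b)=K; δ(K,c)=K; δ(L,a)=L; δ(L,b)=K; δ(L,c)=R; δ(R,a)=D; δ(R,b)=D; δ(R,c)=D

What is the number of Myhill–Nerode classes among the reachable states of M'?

States {K,L} cannot be reached from the start state, so discard them.
Start with accepting vs non-accepting: {D} | {R}.
The partition is now stable with 2 blocks: {D} | {R}.

2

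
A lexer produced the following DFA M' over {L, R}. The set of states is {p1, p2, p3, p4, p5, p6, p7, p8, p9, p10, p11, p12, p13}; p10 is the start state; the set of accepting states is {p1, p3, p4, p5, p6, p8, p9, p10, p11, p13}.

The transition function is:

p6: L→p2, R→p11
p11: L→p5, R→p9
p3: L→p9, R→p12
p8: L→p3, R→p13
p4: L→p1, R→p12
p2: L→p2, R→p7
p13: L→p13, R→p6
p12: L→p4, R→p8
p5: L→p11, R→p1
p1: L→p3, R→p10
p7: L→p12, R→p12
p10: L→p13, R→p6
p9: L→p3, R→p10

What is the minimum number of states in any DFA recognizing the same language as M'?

8

P0 = {p1,p3,p4,p5,p6,p8,p9,p10,p11,p13} | {p2,p7,p12}.
Split {p1,p3,p4,p5,p6,p8,p9,p10,p11,p13} by δ(·,L) → {p1,p3,p4,p5,p8,p9,p10,p11,p13} and {p6}.
On input R, block {p1,p3,p4,p5,p8,p9,p10,p11,p13} splits into {p1,p5,p8,p9,p11} and {p3,p4} and {p10,p13}.
On input L, block {p1,p5,p8,p9,p11} splits into {p1,p8,p9} and {p5,p11}.
On input L, block {p2,p7,p12} splits into {p2,p7} and {p12}.
On input L, block {p2,p7} splits into {p2} and {p7}.
The partition is now stable with 8 blocks: {p1,p8,p9} | {p2} | {p6} | {p3,p4} | {p10,p13} | {p5,p11} | {p12} | {p7}.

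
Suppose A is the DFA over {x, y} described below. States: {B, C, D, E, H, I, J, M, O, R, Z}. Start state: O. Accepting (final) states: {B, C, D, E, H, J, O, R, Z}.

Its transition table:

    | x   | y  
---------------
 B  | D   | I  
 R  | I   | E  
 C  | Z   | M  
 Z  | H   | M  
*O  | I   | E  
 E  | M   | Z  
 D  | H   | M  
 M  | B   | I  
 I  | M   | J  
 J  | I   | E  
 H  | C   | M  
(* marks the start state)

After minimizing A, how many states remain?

First remove the unreachable states {R}; 10 states remain.
Start with accepting vs non-accepting: {B,C,D,E,H,J,O,Z} | {I,M}.
Refine {B,C,D,E,H,J,O,Z} on symbol x: members go to different blocks, giving {B,C,D,H,Z} and {E,J,O}.
Split {I,M} by δ(·,x) → {M} and {I}.
Split {B,C,D,H,Z} by δ(·,y) → {C,D,H,Z} and {B}.
On input x, block {E,J,O} splits into {J,O} and {E}.
No further refinement is possible. Final partition (6 blocks): {C,D,H,Z} | {M} | {J,O} | {I} | {B} | {E}.

6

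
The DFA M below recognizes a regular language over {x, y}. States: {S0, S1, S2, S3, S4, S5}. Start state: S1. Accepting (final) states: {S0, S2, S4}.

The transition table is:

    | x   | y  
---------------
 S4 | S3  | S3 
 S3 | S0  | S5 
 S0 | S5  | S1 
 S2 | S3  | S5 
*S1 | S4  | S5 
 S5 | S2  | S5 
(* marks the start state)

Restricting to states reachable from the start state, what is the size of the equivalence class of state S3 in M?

Initial partition by acceptance: {S0,S2,S4} | {S1,S3,S5}.
The partition is now stable with 2 blocks: {S0,S2,S4} | {S1,S3,S5}.
The equivalence class containing S3 is {S1,S3,S5}, of size 3.

3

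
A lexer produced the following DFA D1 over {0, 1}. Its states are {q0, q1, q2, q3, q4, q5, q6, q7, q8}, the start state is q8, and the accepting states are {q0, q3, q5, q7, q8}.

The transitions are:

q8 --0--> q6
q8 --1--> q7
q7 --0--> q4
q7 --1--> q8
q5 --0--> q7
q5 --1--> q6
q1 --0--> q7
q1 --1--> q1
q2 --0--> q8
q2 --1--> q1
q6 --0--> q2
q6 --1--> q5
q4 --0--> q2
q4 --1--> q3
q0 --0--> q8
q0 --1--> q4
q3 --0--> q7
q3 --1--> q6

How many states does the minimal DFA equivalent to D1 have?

First remove the unreachable states {q0}; 8 states remain.
P0 = {q3,q5,q7,q8} | {q1,q2,q4,q6}.
On input 0, block {q3,q5,q7,q8} splits into {q3,q5} and {q7,q8}.
Split {q1,q2,q4,q6} by δ(·,0) → {q1,q2} and {q4,q6}.
Stable partition: {q3,q5} | {q1,q2} | {q7,q8} | {q4,q6} — 4 equivalence classes.

4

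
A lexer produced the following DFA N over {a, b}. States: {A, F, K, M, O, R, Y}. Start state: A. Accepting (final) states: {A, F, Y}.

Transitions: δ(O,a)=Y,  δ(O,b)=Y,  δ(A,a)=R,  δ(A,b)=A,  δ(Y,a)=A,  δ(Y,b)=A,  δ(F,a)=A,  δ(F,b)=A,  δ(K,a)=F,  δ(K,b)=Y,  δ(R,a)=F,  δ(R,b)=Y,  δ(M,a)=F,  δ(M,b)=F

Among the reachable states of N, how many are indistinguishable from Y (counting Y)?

States {K,M,O} cannot be reached from the start state, so discard them.
Initial partition by acceptance: {A,F,Y} | {R}.
Refine {A,F,Y} on symbol a: members go to different blocks, giving {F,Y} and {A}.
The partition is now stable with 3 blocks: {F,Y} | {R} | {A}.
State Y belongs to the block {F,Y}, which has 2 states.

2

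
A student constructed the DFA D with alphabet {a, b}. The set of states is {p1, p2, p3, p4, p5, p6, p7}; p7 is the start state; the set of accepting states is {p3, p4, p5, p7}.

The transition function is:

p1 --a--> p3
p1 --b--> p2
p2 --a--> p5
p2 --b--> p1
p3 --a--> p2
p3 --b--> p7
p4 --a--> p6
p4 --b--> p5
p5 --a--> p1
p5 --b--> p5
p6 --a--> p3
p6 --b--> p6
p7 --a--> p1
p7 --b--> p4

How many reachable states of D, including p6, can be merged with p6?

Every state is reachable, so we keep all 7.
P0 = {p3,p4,p5,p7} | {p1,p2,p6}.
The partition is now stable with 2 blocks: {p3,p4,p5,p7} | {p1,p2,p6}.
The equivalence class containing p6 is {p1,p2,p6}, of size 3.

3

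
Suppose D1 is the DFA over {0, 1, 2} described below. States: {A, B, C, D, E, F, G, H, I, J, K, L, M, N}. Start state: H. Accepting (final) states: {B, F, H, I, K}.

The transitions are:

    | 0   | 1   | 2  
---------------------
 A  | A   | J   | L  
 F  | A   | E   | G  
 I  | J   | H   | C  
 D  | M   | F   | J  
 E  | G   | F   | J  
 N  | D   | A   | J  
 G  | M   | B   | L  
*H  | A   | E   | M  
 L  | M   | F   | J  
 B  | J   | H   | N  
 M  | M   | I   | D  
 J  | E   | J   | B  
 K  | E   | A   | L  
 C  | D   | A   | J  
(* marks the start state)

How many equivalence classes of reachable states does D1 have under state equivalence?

Reachable states from the start: {A,B,C,D,E,F,G,H,I,J,L,M,N}. Unreachable: {K} — drop them.
Start with accepting vs non-accepting: {B,F,H,I} | {A,C,D,E,G,J,L,M,N}.
On input 1, block {B,F,H,I} splits into {B,I} and {F,H}.
On input 1, block {A,C,D,E,G,J,L,M,N} splits into {A,C,J,N} and {D,E,L} and {G,M}.
Split {A,C,J,N} by δ(·,0) → {C,J,N} and {A}.
Split {C,J,N} by δ(·,1) → {C,N} and {J}.
No further refinement is possible. Final partition (7 blocks): {B,I} | {C,N} | {F,H} | {D,E,L} | {G,M} | {A} | {J}.

7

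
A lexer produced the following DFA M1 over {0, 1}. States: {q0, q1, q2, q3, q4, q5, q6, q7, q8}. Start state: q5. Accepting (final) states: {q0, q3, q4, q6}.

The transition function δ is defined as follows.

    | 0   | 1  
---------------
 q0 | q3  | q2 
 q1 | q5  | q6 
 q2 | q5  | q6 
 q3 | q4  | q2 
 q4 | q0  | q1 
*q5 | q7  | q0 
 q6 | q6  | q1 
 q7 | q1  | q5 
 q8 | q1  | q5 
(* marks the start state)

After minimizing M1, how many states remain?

States {q8} cannot be reached from the start state, so discard them.
Initial partition by acceptance: {q0,q3,q4,q6} | {q1,q2,q5,q7}.
Refine {q1,q2,q5,q7} on symbol 1: members go to different blocks, giving {q1,q2,q5} and {q7}.
Split {q1,q2,q5} by δ(·,0) → {q1,q2} and {q5}.
The partition is now stable with 4 blocks: {q0,q3,q4,q6} | {q1,q2} | {q7} | {q5}.

4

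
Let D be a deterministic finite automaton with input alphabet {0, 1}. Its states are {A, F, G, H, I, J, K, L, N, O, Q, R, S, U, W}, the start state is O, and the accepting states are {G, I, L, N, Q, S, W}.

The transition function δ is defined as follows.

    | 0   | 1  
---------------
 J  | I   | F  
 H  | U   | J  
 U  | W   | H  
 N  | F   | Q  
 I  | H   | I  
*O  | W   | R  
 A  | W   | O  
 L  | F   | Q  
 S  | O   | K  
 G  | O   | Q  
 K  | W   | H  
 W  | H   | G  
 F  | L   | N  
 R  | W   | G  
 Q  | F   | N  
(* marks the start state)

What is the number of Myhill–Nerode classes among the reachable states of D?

Reachable states from the start: {F,G,H,I,J,L,N,O,Q,R,U,W}. Unreachable: {A,K,S} — drop them.
Start with accepting vs non-accepting: {G,I,L,N,Q,W} | {F,H,J,O,R,U}.
Split {F,H,J,O,R,U} by δ(·,0) → {F,J,O,R,U} and {H}.
Refine {G,I,L,N,Q,W} on symbol 0: members go to different blocks, giving {G,L,N,Q} and {I,W}.
On input 0, block {F,J,O,R,U} splits into {J,O,R,U} and {F}.
Refine {G,L,N,Q} on symbol 0: members go to different blocks, giving {L,N,Q} and {G}.
Refine {J,O,R,U} on symbol 1: members go to different blocks, giving {R} and {J} and {U} and {O}.
Split {I,W} by δ(·,1) → {I} and {W}.
The partition is now stable with 10 blocks: {L,N,Q} | {R} | {H} | {I} | {F} | {G} | {J} | {U} | {O} | {W}.

10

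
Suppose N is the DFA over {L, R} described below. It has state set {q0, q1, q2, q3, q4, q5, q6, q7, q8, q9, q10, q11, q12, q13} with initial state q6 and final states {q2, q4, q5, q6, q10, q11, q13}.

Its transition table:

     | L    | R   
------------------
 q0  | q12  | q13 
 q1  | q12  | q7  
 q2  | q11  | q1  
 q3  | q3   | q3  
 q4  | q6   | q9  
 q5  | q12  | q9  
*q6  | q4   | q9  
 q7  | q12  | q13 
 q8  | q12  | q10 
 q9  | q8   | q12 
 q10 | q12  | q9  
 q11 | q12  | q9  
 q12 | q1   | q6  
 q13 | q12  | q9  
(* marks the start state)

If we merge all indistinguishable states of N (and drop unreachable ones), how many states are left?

6

States {q0,q2,q3,q5,q11} cannot be reached from the start state, so discard them.
P0 = {q4,q6,q10,q13} | {q1,q7,q8,q9,q12}.
On input L, block {q4,q6,q10,q13} splits into {q4,q6} and {q10,q13}.
Refine {q1,q7,q8,q9,q12} on symbol R: members go to different blocks, giving {q1,q9} and {q7,q8} and {q12}.
On input L, block {q1,q9} splits into {q1} and {q9}.
The partition is now stable with 6 blocks: {q4,q6} | {q1} | {q10,q13} | {q7,q8} | {q12} | {q9}.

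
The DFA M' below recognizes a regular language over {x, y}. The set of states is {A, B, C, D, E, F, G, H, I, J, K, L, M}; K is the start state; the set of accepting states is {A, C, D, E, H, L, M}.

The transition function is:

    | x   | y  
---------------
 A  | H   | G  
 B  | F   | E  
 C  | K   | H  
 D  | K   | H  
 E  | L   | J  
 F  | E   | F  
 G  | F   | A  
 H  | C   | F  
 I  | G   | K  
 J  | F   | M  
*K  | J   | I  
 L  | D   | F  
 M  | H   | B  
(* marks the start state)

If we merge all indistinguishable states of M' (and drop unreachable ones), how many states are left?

Every state is reachable, so we keep all 13.
P0 = {A,C,D,E,H,L,M} | {B,F,G,I,J,K}.
Refine {A,C,D,E,H,L,M} on symbol x: members go to different blocks, giving {A,E,H,L,M} and {C,D}.
Split {A,E,H,L,M} by δ(·,x) → {A,E,M} and {H,L}.
On input x, block {B,F,G,I,J,K} splits into {B,G,I,J,K} and {F}.
On input x, block {B,G,I,J,K} splits into {B,G,J} and {I,K}.
No further refinement is possible. Final partition (6 blocks): {A,E,M} | {B,G,J} | {C,D} | {H,L} | {F} | {I,K}.

6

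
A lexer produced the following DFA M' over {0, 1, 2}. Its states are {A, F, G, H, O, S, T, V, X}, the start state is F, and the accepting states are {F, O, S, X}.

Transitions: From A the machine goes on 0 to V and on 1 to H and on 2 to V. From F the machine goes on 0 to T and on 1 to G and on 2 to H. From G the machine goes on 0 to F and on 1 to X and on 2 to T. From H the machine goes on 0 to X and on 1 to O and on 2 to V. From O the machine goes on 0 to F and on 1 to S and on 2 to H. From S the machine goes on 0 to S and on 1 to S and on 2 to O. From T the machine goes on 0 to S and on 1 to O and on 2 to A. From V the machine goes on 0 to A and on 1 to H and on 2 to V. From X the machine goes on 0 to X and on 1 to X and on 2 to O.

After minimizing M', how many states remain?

Every state is reachable, so we keep all 9.
Start with accepting vs non-accepting: {F,O,S,X} | {A,G,H,T,V}.
Refine {F,O,S,X} on symbol 0: members go to different blocks, giving {O,S,X} and {F}.
On input 0, block {O,S,X} splits into {S,X} and {O}.
On input 0, block {A,G,H,T,V} splits into {A,V} and {H,T} and {G}.
Stable partition: {S,X} | {A,V} | {F} | {O} | {H,T} | {G} — 6 equivalence classes.

6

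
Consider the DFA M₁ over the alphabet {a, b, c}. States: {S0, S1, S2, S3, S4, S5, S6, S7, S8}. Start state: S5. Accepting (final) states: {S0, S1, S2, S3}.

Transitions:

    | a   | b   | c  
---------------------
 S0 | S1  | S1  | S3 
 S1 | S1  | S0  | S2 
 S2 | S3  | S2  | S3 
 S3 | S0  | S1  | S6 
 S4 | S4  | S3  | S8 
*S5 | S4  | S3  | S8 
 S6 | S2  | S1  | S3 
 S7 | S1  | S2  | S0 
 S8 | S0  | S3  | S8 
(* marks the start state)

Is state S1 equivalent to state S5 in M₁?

First remove the unreachable states {S7}; 8 states remain.
P0 = {S0,S1,S2,S3} | {S4,S5,S6,S8}.
Refine {S0,S1,S2,S3} on symbol c: members go to different blocks, giving {S0,S1,S2} and {S3}.
Split {S0,S1,S2} by δ(·,a) → {S0,S1} and {S2}.
Refine {S0,S1} on symbol c: members go to different blocks, giving {S0} and {S1}.
On input a, block {S4,S5,S6,S8} splits into {S4,S5} and {S6} and {S8}.
Stable partition: {S0} | {S4,S5} | {S3} | {S2} | {S1} | {S6} | {S8} — 7 equivalence classes.
S1 and S5 end up in different blocks, so they are distinguishable. For instance, the string 'ε' is accepted from only S1.

No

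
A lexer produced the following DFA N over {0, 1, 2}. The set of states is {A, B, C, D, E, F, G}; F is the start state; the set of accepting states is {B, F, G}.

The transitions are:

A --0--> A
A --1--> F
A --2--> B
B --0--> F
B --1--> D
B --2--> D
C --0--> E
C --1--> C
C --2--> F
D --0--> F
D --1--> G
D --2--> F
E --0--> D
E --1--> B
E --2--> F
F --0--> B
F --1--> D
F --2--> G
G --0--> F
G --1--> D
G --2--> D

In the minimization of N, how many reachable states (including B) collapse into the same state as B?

2

Reachable states from the start: {B,D,F,G}. Unreachable: {A,C,E} — drop them.
Start with accepting vs non-accepting: {B,F,G} | {D}.
On input 2, block {B,F,G} splits into {B,G} and {F}.
The partition is now stable with 3 blocks: {B,G} | {D} | {F}.
State B belongs to the block {B,G}, which has 2 states.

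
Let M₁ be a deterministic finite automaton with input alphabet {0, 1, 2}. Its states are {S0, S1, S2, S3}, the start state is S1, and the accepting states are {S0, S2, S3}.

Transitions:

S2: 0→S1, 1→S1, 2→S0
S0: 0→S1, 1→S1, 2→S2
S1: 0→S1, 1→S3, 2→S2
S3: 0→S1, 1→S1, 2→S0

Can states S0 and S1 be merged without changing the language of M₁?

P0 = {S0,S2,S3} | {S1}.
No further refinement is possible. Final partition (2 blocks): {S0,S2,S3} | {S1}.
S0 and S1 end up in different blocks, so they are distinguishable. For instance, the string 'ε' is accepted from only S0.

No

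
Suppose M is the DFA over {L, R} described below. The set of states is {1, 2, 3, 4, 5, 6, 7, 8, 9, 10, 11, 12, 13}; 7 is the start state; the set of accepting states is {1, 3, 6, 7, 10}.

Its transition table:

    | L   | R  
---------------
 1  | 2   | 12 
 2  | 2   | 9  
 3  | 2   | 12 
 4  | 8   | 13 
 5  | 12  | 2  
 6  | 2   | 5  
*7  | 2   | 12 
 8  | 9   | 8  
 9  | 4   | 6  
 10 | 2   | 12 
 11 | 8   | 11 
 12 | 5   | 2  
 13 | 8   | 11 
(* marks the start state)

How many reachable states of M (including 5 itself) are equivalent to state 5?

2

First remove the unreachable states {1,3,10}; 10 states remain.
Start with accepting vs non-accepting: {6,7} | {2,4,5,8,9,11,12,13}.
Split {2,4,5,8,9,11,12,13} by δ(·,R) → {2,4,5,8,11,12,13} and {9}.
On input L, block {2,4,5,8,11,12,13} splits into {2,4,5,11,12,13} and {8}.
Refine {2,4,5,11,12,13} on symbol L: members go to different blocks, giving {2,5,12} and {4,11,13}.
Refine {2,5,12} on symbol R: members go to different blocks, giving {5,12} and {2}.
The partition is now stable with 6 blocks: {6,7} | {5,12} | {9} | {8} | {4,11,13} | {2}.
The equivalence class containing 5 is {5,12}, of size 2.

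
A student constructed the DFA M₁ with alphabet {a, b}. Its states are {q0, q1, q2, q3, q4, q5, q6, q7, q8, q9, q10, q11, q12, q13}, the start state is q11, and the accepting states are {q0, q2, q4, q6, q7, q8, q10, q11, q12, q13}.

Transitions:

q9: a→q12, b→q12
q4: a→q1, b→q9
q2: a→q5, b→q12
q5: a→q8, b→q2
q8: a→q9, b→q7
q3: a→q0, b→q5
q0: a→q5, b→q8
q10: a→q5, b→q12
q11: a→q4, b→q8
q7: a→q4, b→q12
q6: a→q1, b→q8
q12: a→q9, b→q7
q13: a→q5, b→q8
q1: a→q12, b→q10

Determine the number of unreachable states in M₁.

4

No path from q11 leads to q0, q3, q6, q13; the other 10 states are all reachable.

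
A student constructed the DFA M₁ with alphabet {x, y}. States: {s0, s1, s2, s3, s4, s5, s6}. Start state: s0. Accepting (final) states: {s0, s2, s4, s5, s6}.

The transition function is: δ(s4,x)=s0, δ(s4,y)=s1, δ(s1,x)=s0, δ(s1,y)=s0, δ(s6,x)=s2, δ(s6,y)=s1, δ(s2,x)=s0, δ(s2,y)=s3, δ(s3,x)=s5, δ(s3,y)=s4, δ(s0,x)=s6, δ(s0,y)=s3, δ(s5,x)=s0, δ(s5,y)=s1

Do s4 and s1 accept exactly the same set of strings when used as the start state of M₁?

Every state is reachable, so we keep all 7.
Start with accepting vs non-accepting: {s0,s2,s4,s5,s6} | {s1,s3}.
Stable partition: {s0,s2,s4,s5,s6} | {s1,s3} — 2 equivalence classes.
s4 and s1 end up in different blocks, so they are distinguishable. For instance, the string 'ε' is accepted from only s4.

No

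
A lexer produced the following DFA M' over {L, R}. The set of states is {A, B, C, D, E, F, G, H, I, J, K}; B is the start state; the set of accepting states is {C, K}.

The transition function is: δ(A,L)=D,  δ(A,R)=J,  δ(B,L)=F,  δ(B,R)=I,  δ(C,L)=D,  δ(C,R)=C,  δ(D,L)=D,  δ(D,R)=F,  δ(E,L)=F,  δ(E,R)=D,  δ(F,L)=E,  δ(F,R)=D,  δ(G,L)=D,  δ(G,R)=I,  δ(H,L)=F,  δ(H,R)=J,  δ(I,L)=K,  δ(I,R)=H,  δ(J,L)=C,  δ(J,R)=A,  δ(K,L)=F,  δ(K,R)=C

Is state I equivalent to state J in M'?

Reachable states from the start: {A,B,C,D,E,F,H,I,J,K}. Unreachable: {G} — drop them.
P0 = {C,K} | {A,B,D,E,F,H,I,J}.
Split {A,B,D,E,F,H,I,J} by δ(·,L) → {A,B,D,E,F,H} and {I,J}.
On input R, block {A,B,D,E,F,H} splits into {A,B,H} and {D,E,F}.
No further refinement is possible. Final partition (4 blocks): {C,K} | {A,B,H} | {I,J} | {D,E,F}.
I and J lie in the same block of the stable partition, so they are equivalent — no string distinguishes them.

Yes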